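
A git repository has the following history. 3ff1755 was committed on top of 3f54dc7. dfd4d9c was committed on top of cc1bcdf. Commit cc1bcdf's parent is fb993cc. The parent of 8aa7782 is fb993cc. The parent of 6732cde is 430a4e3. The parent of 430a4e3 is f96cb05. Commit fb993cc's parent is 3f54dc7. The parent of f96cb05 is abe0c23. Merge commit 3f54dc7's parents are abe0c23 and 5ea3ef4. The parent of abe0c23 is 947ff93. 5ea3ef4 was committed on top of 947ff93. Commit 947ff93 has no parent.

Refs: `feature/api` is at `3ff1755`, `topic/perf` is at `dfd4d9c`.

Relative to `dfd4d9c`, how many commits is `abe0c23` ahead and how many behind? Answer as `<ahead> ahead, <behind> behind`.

0 ahead, 5 behind

Reachable from abe0c23: {947ff93, abe0c23}.
Reachable from dfd4d9c: {3f54dc7, 5ea3ef4, 947ff93, abe0c23, cc1bcdf, dfd4d9c, fb993cc}.
Only in abe0c23's history (ahead): {} — 0.
Only in dfd4d9c's history (behind): {3f54dc7, 5ea3ef4, cc1bcdf, dfd4d9c, fb993cc} — 5.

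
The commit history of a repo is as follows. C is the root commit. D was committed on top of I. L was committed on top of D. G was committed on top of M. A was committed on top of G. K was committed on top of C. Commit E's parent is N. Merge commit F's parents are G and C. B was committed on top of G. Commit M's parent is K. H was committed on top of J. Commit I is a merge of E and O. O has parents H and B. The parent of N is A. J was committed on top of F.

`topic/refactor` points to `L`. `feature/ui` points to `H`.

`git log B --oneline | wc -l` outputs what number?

Walking parent pointers from B: reachable set = {B, C, G, K, M}.
That is 5 commits.

5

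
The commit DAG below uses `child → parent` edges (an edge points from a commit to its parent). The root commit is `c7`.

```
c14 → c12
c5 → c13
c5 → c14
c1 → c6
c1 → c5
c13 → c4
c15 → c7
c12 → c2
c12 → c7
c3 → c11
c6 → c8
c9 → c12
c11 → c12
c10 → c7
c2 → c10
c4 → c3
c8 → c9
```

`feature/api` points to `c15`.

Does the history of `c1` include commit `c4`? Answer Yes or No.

Ancestors of c1 (commits reachable by following parents): {c1, c10, c11, c12, c13, c14, c2, c3, c4, c5, c6, c7, c8, c9}.
c4 is in that set, so it is an ancestor of c1.

Yes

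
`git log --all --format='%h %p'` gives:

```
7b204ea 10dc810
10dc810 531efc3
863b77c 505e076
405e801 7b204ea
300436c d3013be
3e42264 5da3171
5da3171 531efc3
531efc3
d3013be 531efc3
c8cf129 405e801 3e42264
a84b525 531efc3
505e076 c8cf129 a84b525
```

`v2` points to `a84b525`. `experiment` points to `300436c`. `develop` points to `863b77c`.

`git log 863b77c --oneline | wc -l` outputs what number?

10

Walking parent pointers from 863b77c: reachable set = {10dc810, 3e42264, 405e801, 505e076, 531efc3, 5da3171, 7b204ea, 863b77c, a84b525, c8cf129}.
That is 10 commits.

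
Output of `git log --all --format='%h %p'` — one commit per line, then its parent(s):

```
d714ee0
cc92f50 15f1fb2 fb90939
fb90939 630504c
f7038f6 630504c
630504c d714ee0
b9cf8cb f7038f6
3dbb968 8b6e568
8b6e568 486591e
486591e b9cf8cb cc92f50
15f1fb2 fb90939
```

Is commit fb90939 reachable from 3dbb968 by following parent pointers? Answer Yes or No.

Yes

Ancestors of 3dbb968 (commits reachable by following parents): {15f1fb2, 3dbb968, 486591e, 630504c, 8b6e568, b9cf8cb, cc92f50, d714ee0, f7038f6, fb90939}.
fb90939 is in that set, so it is an ancestor of 3dbb968.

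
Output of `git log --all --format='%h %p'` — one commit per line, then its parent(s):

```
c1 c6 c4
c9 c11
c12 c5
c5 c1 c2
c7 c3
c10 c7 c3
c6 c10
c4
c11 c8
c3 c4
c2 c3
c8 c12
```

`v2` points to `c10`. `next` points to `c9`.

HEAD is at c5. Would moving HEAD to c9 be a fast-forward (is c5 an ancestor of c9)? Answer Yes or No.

A fast-forward from c5 to c9 is possible iff c5 is an ancestor of c9.
Ancestors of c9: {c1, c10, c11, c12, c2, c3, c4, c5, c6, c7, c8, c9}.
c5 is among them, so fast-forward is possible.

Yes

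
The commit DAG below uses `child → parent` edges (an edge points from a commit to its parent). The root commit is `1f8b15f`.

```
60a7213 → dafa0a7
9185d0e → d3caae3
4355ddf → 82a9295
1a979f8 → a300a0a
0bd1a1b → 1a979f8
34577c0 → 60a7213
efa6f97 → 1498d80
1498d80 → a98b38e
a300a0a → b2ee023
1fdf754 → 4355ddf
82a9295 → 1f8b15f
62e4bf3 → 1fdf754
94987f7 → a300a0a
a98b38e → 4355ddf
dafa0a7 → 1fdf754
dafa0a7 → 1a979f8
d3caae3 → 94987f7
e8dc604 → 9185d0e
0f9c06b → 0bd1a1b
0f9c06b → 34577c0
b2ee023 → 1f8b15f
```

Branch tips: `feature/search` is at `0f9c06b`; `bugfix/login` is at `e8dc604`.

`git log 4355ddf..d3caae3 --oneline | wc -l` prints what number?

4

Reachable from d3caae3: {1f8b15f, 94987f7, a300a0a, b2ee023, d3caae3}.
Reachable from 4355ddf: {1f8b15f, 4355ddf, 82a9295}.
In d3caae3's history but not 4355ddf's: {94987f7, a300a0a, b2ee023, d3caae3} — 4 commits.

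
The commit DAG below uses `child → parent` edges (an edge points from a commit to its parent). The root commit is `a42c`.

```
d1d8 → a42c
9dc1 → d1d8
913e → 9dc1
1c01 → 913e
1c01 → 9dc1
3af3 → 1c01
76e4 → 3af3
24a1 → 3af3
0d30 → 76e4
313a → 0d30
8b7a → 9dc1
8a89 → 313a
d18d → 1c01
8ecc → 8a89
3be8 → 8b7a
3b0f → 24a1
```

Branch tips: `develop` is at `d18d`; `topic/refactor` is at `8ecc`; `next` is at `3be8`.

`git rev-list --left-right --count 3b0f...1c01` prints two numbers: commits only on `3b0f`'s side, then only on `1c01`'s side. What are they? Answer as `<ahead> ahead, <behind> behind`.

3 ahead, 0 behind

Reachable from 3b0f: {1c01, 24a1, 3af3, 3b0f, 913e, 9dc1, a42c, d1d8}.
Reachable from 1c01: {1c01, 913e, 9dc1, a42c, d1d8}.
Only in 3b0f's history (ahead): {24a1, 3af3, 3b0f} — 3.
Only in 1c01's history (behind): {} — 0.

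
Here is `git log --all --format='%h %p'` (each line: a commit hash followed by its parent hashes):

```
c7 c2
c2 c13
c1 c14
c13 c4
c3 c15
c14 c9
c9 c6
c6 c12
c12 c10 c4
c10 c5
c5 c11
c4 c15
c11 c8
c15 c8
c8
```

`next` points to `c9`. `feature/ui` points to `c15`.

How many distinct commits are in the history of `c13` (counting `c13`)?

Walking parent pointers from c13: reachable set = {c13, c15, c4, c8}.
That is 4 commits.

4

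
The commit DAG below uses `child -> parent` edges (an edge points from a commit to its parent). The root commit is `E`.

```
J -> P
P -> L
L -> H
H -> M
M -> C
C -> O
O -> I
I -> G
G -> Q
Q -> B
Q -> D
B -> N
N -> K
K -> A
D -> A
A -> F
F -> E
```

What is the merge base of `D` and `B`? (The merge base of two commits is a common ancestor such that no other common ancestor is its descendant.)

Ancestors of D: {A, D, E, F}.
Ancestors of B: {A, B, E, F, K, N}.
Common ancestors: {A, E, F}.
Among these, A is not an ancestor of any other common ancestor — it is the merge base.

A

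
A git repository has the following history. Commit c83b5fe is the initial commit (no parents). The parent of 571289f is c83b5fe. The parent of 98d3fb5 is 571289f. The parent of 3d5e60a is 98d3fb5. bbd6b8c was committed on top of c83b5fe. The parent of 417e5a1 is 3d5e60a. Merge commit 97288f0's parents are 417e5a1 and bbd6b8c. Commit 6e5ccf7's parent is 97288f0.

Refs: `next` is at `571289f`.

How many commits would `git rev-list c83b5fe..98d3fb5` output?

Reachable from 98d3fb5: {571289f, 98d3fb5, c83b5fe}.
Reachable from c83b5fe: {c83b5fe}.
In 98d3fb5's history but not c83b5fe's: {571289f, 98d3fb5} — 2 commits.

2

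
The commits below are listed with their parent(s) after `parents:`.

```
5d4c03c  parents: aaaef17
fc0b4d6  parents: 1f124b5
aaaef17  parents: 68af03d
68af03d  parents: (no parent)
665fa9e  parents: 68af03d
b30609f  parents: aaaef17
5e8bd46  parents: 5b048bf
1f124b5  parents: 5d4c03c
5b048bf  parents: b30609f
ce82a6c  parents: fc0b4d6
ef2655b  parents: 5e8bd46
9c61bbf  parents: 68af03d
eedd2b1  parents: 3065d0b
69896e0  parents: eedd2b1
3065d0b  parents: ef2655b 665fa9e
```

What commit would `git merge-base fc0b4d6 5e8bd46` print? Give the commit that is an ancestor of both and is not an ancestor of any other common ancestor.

aaaef17

Ancestors of fc0b4d6: {1f124b5, 5d4c03c, 68af03d, aaaef17, fc0b4d6}.
Ancestors of 5e8bd46: {5b048bf, 5e8bd46, 68af03d, aaaef17, b30609f}.
Common ancestors: {68af03d, aaaef17}.
Among these, aaaef17 is not an ancestor of any other common ancestor — it is the merge base.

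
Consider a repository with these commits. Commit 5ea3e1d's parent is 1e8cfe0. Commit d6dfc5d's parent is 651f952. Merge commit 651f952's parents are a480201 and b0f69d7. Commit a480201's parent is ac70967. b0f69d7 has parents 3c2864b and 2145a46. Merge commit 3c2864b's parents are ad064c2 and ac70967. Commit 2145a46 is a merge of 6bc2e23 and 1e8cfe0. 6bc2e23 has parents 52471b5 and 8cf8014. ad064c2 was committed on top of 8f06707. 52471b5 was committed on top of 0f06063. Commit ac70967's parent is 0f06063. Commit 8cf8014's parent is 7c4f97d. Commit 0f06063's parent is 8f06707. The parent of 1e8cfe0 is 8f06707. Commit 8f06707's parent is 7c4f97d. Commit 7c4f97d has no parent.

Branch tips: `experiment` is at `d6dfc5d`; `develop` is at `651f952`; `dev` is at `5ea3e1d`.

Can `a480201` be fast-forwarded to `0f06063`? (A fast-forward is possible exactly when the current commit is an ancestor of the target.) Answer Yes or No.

No

A fast-forward from a480201 to 0f06063 is possible iff a480201 is an ancestor of 0f06063.
Ancestors of 0f06063: {0f06063, 7c4f97d, 8f06707}.
a480201 is not among them, so fast-forward is not possible.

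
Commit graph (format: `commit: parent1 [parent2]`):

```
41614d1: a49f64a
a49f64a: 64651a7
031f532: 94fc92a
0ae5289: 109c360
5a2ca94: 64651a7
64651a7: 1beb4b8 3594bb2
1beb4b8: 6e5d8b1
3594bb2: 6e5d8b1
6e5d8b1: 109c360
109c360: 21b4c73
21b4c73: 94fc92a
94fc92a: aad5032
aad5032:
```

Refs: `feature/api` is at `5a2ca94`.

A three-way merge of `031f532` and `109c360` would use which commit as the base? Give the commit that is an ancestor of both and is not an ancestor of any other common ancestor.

Ancestors of 031f532: {031f532, 94fc92a, aad5032}.
Ancestors of 109c360: {109c360, 21b4c73, 94fc92a, aad5032}.
Common ancestors: {94fc92a, aad5032}.
Among these, 94fc92a is not an ancestor of any other common ancestor — it is the merge base.

94fc92a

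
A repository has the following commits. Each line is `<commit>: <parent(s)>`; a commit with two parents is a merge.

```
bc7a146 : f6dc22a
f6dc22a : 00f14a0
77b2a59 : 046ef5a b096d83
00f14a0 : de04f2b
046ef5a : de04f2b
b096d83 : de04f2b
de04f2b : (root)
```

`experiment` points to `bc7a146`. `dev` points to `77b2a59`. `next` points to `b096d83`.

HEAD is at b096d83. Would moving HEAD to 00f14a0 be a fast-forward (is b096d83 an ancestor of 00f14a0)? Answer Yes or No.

No

A fast-forward from b096d83 to 00f14a0 is possible iff b096d83 is an ancestor of 00f14a0.
Ancestors of 00f14a0: {00f14a0, de04f2b}.
b096d83 is not among them, so fast-forward is not possible.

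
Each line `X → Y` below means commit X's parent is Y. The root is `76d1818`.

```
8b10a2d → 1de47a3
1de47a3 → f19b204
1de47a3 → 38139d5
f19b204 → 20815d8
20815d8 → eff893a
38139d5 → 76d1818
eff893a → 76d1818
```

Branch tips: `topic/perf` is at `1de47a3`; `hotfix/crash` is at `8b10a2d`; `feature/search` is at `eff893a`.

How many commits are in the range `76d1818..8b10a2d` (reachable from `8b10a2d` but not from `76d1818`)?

Reachable from 8b10a2d: {1de47a3, 20815d8, 38139d5, 76d1818, 8b10a2d, eff893a, f19b204}.
Reachable from 76d1818: {76d1818}.
In 8b10a2d's history but not 76d1818's: {1de47a3, 20815d8, 38139d5, 8b10a2d, eff893a, f19b204} — 6 commits.

6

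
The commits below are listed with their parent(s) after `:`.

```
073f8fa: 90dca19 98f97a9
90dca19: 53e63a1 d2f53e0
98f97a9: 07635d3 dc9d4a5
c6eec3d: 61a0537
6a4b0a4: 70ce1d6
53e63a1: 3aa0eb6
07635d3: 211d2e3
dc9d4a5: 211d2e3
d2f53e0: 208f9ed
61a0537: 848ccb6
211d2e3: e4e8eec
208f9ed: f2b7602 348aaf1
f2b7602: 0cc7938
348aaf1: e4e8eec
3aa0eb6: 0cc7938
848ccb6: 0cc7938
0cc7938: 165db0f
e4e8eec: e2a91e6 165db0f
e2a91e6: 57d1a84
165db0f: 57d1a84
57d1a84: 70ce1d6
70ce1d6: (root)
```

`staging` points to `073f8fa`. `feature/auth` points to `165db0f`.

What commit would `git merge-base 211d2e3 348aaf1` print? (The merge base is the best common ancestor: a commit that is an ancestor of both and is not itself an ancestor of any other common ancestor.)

e4e8eec

Ancestors of 211d2e3: {165db0f, 211d2e3, 57d1a84, 70ce1d6, e2a91e6, e4e8eec}.
Ancestors of 348aaf1: {165db0f, 348aaf1, 57d1a84, 70ce1d6, e2a91e6, e4e8eec}.
Common ancestors: {165db0f, 57d1a84, 70ce1d6, e2a91e6, e4e8eec}.
Among these, e4e8eec is not an ancestor of any other common ancestor — it is the merge base.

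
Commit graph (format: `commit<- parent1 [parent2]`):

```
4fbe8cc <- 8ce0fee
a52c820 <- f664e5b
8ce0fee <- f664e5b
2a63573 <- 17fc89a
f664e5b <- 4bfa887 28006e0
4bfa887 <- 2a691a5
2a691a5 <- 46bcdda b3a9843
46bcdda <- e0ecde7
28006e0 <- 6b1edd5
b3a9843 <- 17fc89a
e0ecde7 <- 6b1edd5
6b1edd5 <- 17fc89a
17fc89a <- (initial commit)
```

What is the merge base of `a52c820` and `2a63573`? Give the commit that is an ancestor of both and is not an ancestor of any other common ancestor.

Ancestors of a52c820: {17fc89a, 28006e0, 2a691a5, 46bcdda, 4bfa887, 6b1edd5, a52c820, b3a9843, e0ecde7, f664e5b}.
Ancestors of 2a63573: {17fc89a, 2a63573}.
Common ancestors: {17fc89a}.
The only common ancestor is 17fc89a, so it is the merge base.

17fc89a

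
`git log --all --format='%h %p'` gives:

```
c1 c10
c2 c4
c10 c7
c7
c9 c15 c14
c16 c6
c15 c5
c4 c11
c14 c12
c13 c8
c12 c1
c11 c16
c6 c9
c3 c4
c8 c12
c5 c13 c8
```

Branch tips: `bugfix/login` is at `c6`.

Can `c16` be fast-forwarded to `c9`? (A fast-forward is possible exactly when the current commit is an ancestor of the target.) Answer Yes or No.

A fast-forward from c16 to c9 is possible iff c16 is an ancestor of c9.
Ancestors of c9: {c1, c10, c12, c13, c14, c15, c5, c7, c8, c9}.
c16 is not among them, so fast-forward is not possible.

No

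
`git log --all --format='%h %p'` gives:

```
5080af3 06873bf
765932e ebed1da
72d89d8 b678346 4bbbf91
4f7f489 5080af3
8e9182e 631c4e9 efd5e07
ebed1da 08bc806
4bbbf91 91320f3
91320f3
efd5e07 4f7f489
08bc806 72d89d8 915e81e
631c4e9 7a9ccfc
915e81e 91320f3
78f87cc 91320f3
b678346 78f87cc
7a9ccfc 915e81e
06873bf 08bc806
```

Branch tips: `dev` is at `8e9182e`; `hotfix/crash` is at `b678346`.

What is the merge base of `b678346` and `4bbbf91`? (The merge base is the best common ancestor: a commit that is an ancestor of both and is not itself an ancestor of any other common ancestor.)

Ancestors of b678346: {78f87cc, 91320f3, b678346}.
Ancestors of 4bbbf91: {4bbbf91, 91320f3}.
Common ancestors: {91320f3}.
The only common ancestor is 91320f3, so it is the merge base.

91320f3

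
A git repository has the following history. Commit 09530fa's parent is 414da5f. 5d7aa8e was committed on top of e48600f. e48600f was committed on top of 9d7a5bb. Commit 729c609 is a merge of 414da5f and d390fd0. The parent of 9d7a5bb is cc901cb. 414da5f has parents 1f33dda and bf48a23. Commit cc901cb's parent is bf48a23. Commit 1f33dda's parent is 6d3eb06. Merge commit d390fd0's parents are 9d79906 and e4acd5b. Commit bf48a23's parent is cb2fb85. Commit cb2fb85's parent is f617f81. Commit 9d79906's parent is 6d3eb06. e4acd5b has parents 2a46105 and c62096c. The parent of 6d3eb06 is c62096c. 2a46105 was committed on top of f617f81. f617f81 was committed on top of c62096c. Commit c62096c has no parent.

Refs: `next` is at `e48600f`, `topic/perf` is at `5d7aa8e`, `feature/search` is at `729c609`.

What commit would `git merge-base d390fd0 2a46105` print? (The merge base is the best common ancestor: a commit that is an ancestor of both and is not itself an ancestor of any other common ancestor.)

Ancestors of d390fd0: {2a46105, 6d3eb06, 9d79906, c62096c, d390fd0, e4acd5b, f617f81}.
Ancestors of 2a46105: {2a46105, c62096c, f617f81}.
Common ancestors: {2a46105, c62096c, f617f81}.
Among these, 2a46105 is not an ancestor of any other common ancestor — it is the merge base.

2a46105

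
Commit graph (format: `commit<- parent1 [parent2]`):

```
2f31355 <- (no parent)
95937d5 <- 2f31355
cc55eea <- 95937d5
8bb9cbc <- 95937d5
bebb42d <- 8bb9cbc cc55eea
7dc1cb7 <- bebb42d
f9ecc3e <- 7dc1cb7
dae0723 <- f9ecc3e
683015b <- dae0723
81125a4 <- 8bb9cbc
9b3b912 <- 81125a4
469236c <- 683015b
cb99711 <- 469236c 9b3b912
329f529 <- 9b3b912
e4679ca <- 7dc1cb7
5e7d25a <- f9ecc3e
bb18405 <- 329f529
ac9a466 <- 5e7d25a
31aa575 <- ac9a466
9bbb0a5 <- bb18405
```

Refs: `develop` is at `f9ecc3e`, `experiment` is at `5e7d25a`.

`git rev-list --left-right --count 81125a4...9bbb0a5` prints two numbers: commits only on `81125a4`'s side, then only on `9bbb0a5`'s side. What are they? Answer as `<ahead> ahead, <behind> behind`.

0 ahead, 4 behind

Reachable from 81125a4: {2f31355, 81125a4, 8bb9cbc, 95937d5}.
Reachable from 9bbb0a5: {2f31355, 329f529, 81125a4, 8bb9cbc, 95937d5, 9b3b912, 9bbb0a5, bb18405}.
Only in 81125a4's history (ahead): {} — 0.
Only in 9bbb0a5's history (behind): {329f529, 9b3b912, 9bbb0a5, bb18405} — 4.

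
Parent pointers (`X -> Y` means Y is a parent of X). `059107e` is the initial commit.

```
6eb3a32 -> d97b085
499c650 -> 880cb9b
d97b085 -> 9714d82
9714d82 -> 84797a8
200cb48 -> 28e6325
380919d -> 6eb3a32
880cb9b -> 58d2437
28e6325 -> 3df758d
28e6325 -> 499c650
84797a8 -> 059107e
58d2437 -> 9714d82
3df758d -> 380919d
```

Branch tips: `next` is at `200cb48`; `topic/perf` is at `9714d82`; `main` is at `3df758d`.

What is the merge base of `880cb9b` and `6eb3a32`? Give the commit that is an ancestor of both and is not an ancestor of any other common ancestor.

9714d82

Ancestors of 880cb9b: {059107e, 58d2437, 84797a8, 880cb9b, 9714d82}.
Ancestors of 6eb3a32: {059107e, 6eb3a32, 84797a8, 9714d82, d97b085}.
Common ancestors: {059107e, 84797a8, 9714d82}.
Among these, 9714d82 is not an ancestor of any other common ancestor — it is the merge base.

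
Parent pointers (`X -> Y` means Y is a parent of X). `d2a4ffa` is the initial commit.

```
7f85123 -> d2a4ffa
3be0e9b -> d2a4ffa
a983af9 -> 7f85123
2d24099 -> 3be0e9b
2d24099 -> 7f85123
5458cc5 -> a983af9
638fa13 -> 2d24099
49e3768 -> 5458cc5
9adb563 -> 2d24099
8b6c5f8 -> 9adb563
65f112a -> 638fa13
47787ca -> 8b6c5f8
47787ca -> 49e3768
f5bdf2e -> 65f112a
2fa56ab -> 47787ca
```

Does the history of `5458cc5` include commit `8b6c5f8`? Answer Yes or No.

No

Ancestors of 5458cc5: {5458cc5, 7f85123, a983af9, d2a4ffa}.
8b6c5f8 is not in that set, so it is not an ancestor of 5458cc5.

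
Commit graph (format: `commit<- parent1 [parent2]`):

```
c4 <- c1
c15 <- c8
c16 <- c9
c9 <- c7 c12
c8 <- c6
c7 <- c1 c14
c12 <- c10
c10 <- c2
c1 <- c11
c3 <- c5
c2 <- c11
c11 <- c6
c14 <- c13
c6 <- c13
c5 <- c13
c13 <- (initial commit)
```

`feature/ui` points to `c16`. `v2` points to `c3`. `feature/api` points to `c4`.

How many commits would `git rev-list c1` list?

Walking parent pointers from c1: reachable set = {c1, c11, c13, c6}.
That is 4 commits.

4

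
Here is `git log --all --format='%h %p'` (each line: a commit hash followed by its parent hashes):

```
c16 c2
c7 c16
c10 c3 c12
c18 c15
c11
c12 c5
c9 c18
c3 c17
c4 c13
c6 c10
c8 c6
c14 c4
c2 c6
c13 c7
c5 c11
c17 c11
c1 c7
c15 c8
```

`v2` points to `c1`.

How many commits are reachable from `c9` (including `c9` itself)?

Walking parent pointers from c9: reachable set = {c10, c11, c12, c15, c17, c18, c3, c5, c6, c8, c9}.
That is 11 commits.

11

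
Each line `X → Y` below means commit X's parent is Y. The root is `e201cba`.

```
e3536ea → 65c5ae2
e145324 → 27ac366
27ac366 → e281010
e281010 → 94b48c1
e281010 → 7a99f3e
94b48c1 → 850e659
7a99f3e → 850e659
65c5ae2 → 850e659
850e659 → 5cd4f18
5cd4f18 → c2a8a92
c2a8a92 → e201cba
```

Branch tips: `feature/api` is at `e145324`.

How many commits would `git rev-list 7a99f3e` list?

5

Walking parent pointers from 7a99f3e: reachable set = {5cd4f18, 7a99f3e, 850e659, c2a8a92, e201cba}.
That is 5 commits.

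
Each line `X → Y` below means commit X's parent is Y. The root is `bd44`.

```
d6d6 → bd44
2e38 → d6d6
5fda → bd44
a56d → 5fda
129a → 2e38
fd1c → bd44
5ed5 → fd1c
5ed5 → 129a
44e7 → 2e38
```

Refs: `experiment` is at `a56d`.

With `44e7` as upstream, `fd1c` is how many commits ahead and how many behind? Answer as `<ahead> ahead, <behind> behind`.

1 ahead, 3 behind

Reachable from fd1c: {bd44, fd1c}.
Reachable from 44e7: {2e38, 44e7, bd44, d6d6}.
Only in fd1c's history (ahead): {fd1c} — 1.
Only in 44e7's history (behind): {2e38, 44e7, d6d6} — 3.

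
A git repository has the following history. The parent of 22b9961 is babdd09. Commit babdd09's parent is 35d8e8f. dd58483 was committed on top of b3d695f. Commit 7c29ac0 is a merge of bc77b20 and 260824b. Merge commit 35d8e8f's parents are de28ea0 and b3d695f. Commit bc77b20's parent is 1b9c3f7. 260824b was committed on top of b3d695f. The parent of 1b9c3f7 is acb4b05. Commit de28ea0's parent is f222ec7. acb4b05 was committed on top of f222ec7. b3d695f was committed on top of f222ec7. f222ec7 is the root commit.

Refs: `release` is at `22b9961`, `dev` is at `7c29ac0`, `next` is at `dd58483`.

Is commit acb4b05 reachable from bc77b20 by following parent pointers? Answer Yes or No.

Yes

Ancestors of bc77b20 (commits reachable by following parents): {1b9c3f7, acb4b05, bc77b20, f222ec7}.
acb4b05 is in that set, so it is an ancestor of bc77b20.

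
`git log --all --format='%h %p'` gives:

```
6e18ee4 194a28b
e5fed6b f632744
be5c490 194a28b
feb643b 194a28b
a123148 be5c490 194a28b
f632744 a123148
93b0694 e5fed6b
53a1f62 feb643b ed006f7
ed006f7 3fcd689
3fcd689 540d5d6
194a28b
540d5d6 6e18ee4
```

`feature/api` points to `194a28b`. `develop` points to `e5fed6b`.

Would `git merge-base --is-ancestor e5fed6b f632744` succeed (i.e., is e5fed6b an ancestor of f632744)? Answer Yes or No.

Ancestors of f632744: {194a28b, a123148, be5c490, f632744}.
e5fed6b is not in that set, so it is not an ancestor of f632744.

No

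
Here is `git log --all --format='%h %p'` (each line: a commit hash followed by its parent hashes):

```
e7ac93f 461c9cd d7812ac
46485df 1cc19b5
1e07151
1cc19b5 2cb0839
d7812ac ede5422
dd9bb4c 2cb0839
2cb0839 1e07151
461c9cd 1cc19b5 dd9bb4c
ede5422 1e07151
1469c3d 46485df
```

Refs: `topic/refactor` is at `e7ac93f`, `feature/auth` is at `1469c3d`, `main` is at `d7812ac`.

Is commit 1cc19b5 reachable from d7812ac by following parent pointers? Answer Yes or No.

Ancestors of d7812ac: {1e07151, d7812ac, ede5422}.
1cc19b5 is not in that set, so it is not an ancestor of d7812ac.

No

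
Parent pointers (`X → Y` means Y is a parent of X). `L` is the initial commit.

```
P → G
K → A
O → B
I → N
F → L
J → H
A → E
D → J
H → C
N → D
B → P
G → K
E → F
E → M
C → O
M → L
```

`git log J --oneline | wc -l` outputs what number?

13

Walking parent pointers from J: reachable set = {A, B, C, E, F, G, H, J, K, L, M, O, P}.
That is 13 commits.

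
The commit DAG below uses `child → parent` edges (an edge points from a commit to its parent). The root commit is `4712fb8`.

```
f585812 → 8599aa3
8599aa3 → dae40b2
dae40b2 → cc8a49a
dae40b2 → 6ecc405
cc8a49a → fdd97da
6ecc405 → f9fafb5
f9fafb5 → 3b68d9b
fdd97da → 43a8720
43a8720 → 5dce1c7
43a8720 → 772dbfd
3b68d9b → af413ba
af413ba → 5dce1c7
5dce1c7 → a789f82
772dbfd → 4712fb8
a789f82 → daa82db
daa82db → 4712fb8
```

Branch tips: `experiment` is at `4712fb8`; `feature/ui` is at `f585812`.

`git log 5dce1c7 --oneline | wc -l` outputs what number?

Walking parent pointers from 5dce1c7: reachable set = {4712fb8, 5dce1c7, a789f82, daa82db}.
That is 4 commits.

4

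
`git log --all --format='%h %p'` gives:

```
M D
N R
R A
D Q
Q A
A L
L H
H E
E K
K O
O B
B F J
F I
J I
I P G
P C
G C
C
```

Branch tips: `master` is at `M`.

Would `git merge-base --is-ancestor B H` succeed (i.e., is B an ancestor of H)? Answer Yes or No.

Ancestors of H (commits reachable by following parents): {B, C, E, F, G, H, I, J, K, O, P}.
B is in that set, so it is an ancestor of H.

Yes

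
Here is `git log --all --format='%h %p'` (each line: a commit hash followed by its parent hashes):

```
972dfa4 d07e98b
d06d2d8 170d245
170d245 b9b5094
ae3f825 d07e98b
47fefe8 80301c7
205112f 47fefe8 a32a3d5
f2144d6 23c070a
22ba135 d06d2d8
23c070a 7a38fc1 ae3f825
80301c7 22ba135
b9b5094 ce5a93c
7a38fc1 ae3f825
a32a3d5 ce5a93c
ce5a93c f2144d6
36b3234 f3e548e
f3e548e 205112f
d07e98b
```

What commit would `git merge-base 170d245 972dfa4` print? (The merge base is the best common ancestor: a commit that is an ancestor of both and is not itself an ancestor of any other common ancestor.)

d07e98b

Ancestors of 170d245: {170d245, 23c070a, 7a38fc1, ae3f825, b9b5094, ce5a93c, d07e98b, f2144d6}.
Ancestors of 972dfa4: {972dfa4, d07e98b}.
Common ancestors: {d07e98b}.
The only common ancestor is d07e98b, so it is the merge base.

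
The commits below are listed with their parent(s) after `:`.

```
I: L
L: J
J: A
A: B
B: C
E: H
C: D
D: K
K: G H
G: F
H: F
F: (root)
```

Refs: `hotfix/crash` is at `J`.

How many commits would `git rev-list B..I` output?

4

Reachable from I: {A, B, C, D, F, G, H, I, J, K, L}.
Reachable from B: {B, C, D, F, G, H, K}.
In I's history but not B's: {A, I, J, L} — 4 commits.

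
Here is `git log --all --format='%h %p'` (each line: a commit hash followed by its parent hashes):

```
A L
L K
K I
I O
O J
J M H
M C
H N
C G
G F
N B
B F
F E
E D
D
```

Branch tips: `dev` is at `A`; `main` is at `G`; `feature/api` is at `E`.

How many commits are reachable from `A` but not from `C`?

Reachable from A: {A, B, C, D, E, F, G, H, I, J, K, L, M, N, O}.
Reachable from C: {C, D, E, F, G}.
In A's history but not C's: {A, B, H, I, J, K, L, M, N, O} — 10 commits.

10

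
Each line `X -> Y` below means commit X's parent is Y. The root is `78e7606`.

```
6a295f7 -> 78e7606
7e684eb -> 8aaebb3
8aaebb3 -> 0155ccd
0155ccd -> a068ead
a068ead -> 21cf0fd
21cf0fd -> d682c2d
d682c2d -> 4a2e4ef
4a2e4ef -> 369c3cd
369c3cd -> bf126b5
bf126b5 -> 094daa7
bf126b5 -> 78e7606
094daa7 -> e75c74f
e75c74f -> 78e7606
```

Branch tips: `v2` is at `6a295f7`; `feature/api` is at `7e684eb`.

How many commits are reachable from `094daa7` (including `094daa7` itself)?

3

Walking parent pointers from 094daa7: reachable set = {094daa7, 78e7606, e75c74f}.
That is 3 commits.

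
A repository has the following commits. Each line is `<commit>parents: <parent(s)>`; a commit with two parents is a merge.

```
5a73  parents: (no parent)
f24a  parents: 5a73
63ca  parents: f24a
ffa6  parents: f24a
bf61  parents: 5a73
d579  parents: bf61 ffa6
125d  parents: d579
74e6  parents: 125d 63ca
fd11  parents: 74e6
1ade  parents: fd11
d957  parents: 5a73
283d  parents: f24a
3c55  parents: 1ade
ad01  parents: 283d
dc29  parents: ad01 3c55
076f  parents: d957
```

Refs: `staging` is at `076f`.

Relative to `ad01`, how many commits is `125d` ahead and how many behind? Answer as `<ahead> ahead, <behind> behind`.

Reachable from 125d: {125d, 5a73, bf61, d579, f24a, ffa6}.
Reachable from ad01: {283d, 5a73, ad01, f24a}.
Only in 125d's history (ahead): {125d, bf61, d579, ffa6} — 4.
Only in ad01's history (behind): {283d, ad01} — 2.

4 ahead, 2 behind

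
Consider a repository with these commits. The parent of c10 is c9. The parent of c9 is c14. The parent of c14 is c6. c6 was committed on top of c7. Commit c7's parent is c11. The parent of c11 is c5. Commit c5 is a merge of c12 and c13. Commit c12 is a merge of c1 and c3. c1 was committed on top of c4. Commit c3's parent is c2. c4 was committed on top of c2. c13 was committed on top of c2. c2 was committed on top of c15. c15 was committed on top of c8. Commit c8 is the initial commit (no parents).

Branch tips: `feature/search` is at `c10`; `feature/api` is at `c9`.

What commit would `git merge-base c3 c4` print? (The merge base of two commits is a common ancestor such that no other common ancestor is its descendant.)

c2

Ancestors of c3: {c15, c2, c3, c8}.
Ancestors of c4: {c15, c2, c4, c8}.
Common ancestors: {c15, c2, c8}.
Among these, c2 is not an ancestor of any other common ancestor — it is the merge base.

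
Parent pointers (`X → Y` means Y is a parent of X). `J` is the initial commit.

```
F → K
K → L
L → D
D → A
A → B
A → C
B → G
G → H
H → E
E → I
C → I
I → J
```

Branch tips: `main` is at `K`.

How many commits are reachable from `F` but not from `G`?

Reachable from F: {A, B, C, D, E, F, G, H, I, J, K, L}.
Reachable from G: {E, G, H, I, J}.
In F's history but not G's: {A, B, C, D, F, K, L} — 7 commits.

7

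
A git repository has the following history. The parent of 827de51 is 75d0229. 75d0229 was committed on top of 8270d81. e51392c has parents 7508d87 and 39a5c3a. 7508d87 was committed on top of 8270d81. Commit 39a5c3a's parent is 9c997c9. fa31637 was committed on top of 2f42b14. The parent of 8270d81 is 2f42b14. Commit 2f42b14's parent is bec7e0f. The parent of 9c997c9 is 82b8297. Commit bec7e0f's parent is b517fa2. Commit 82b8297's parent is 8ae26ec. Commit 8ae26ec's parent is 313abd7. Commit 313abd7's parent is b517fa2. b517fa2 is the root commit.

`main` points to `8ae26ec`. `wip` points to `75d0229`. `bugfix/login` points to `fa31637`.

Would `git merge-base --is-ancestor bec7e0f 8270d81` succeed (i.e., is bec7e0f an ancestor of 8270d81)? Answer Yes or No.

Yes

Ancestors of 8270d81 (commits reachable by following parents): {2f42b14, 8270d81, b517fa2, bec7e0f}.
bec7e0f is in that set, so it is an ancestor of 8270d81.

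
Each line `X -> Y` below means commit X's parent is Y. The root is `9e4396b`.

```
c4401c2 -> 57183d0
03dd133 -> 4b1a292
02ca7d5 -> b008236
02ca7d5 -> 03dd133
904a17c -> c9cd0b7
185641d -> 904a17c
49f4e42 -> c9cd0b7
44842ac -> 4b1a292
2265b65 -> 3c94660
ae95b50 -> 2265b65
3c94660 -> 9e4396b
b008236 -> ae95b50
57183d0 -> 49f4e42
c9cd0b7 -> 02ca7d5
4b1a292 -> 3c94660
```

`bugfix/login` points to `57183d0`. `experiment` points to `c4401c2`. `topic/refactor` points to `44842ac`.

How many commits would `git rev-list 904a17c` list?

10

Walking parent pointers from 904a17c: reachable set = {02ca7d5, 03dd133, 2265b65, 3c94660, 4b1a292, 904a17c, 9e4396b, ae95b50, b008236, c9cd0b7}.
That is 10 commits.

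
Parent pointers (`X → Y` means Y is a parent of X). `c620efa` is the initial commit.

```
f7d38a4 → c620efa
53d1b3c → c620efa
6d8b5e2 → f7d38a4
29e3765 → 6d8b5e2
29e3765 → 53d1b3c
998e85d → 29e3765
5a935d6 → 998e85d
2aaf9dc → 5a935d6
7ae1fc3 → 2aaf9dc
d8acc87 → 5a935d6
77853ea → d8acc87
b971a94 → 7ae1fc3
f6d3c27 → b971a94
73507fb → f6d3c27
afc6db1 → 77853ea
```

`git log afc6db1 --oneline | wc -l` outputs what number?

Walking parent pointers from afc6db1: reachable set = {29e3765, 53d1b3c, 5a935d6, 6d8b5e2, 77853ea, 998e85d, afc6db1, c620efa, d8acc87, f7d38a4}.
That is 10 commits.

10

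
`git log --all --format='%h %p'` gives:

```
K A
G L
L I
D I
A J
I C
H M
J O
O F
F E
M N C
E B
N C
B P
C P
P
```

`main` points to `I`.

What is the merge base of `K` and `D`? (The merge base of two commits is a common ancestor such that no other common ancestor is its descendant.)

Ancestors of K: {A, B, E, F, J, K, O, P}.
Ancestors of D: {C, D, I, P}.
Common ancestors: {P}.
The only common ancestor is P, so it is the merge base.

P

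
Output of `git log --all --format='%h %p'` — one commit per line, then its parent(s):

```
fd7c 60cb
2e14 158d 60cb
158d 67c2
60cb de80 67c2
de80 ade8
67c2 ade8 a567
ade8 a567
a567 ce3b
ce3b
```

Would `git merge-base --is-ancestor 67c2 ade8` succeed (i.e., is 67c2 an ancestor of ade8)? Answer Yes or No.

Ancestors of ade8: {a567, ade8, ce3b}.
67c2 is not in that set, so it is not an ancestor of ade8.

No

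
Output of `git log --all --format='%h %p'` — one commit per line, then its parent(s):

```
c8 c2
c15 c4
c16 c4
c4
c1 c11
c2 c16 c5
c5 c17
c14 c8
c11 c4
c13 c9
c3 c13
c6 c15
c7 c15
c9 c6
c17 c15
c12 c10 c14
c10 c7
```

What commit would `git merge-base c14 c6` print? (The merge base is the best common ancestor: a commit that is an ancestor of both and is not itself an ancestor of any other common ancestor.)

Ancestors of c14: {c14, c15, c16, c17, c2, c4, c5, c8}.
Ancestors of c6: {c15, c4, c6}.
Common ancestors: {c15, c4}.
Among these, c15 is not an ancestor of any other common ancestor — it is the merge base.

c15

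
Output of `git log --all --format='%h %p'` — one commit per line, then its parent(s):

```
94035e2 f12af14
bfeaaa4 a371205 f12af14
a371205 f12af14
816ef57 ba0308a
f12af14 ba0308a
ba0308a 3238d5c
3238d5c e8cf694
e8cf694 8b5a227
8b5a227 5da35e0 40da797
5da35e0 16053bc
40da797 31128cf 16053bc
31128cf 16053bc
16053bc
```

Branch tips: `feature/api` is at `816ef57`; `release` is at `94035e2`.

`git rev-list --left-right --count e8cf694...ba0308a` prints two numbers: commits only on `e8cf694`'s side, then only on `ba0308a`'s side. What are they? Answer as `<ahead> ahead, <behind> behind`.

0 ahead, 2 behind

Reachable from e8cf694: {16053bc, 31128cf, 40da797, 5da35e0, 8b5a227, e8cf694}.
Reachable from ba0308a: {16053bc, 31128cf, 3238d5c, 40da797, 5da35e0, 8b5a227, ba0308a, e8cf694}.
Only in e8cf694's history (ahead): {} — 0.
Only in ba0308a's history (behind): {3238d5c, ba0308a} — 2.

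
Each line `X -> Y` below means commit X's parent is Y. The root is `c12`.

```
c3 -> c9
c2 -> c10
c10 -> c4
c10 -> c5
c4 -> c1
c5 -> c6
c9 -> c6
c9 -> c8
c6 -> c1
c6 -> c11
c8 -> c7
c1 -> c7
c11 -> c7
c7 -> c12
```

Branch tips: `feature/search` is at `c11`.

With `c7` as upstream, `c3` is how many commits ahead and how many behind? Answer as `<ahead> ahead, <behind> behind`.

6 ahead, 0 behind

Reachable from c3: {c1, c11, c12, c3, c6, c7, c8, c9}.
Reachable from c7: {c12, c7}.
Only in c3's history (ahead): {c1, c11, c3, c6, c8, c9} — 6.
Only in c7's history (behind): {} — 0.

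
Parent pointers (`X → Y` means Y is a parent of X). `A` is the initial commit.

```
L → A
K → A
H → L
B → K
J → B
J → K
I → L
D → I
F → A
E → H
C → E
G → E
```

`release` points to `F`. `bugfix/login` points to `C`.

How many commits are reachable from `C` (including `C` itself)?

Walking parent pointers from C: reachable set = {A, C, E, H, L}.
That is 5 commits.

5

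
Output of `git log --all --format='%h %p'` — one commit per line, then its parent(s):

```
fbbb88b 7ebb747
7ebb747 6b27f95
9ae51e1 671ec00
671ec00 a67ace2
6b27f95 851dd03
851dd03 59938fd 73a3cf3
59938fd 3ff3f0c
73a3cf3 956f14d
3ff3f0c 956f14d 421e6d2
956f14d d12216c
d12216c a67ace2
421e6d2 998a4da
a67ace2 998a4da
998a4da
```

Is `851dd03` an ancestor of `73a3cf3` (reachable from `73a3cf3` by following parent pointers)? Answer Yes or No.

No

Ancestors of 73a3cf3: {73a3cf3, 956f14d, 998a4da, a67ace2, d12216c}.
851dd03 is not in that set, so it is not an ancestor of 73a3cf3.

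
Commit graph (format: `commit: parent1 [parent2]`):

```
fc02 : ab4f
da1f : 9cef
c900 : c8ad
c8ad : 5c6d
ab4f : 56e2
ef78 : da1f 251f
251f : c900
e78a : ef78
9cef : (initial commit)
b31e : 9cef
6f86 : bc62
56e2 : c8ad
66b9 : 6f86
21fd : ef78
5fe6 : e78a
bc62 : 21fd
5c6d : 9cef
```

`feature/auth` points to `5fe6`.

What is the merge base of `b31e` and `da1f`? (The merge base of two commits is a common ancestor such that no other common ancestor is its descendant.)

Ancestors of b31e: {9cef, b31e}.
Ancestors of da1f: {9cef, da1f}.
Common ancestors: {9cef}.
The only common ancestor is 9cef, so it is the merge base.

9cef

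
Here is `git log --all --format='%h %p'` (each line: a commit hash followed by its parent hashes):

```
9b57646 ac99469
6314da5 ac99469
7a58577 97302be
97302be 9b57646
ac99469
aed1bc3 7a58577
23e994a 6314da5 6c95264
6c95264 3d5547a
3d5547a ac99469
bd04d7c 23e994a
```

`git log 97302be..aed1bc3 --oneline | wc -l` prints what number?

Reachable from aed1bc3: {7a58577, 97302be, 9b57646, ac99469, aed1bc3}.
Reachable from 97302be: {97302be, 9b57646, ac99469}.
In aed1bc3's history but not 97302be's: {7a58577, aed1bc3} — 2 commits.

2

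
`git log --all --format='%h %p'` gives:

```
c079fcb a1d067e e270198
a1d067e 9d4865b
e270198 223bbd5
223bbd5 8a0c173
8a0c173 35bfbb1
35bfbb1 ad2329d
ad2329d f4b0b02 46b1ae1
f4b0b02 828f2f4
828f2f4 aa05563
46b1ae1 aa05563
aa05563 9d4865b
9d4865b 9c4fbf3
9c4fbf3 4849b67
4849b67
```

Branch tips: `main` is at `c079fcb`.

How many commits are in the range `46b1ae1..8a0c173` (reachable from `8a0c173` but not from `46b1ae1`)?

Reachable from 8a0c173: {35bfbb1, 46b1ae1, 4849b67, 828f2f4, 8a0c173, 9c4fbf3, 9d4865b, aa05563, ad2329d, f4b0b02}.
Reachable from 46b1ae1: {46b1ae1, 4849b67, 9c4fbf3, 9d4865b, aa05563}.
In 8a0c173's history but not 46b1ae1's: {35bfbb1, 828f2f4, 8a0c173, ad2329d, f4b0b02} — 5 commits.

5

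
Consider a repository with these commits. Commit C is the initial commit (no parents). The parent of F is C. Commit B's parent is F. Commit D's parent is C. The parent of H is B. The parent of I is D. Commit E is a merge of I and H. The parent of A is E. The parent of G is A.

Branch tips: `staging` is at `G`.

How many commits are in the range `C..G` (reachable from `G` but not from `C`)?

8

Reachable from G: {A, B, C, D, E, F, G, H, I}.
Reachable from C: {C}.
In G's history but not C's: {A, B, D, E, F, G, H, I} — 8 commits.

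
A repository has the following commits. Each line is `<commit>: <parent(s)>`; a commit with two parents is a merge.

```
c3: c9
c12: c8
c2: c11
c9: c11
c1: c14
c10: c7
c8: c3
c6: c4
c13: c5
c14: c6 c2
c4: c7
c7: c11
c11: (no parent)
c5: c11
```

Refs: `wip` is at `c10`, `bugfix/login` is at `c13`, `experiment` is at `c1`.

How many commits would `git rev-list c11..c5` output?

1

Reachable from c5: {c11, c5}.
Reachable from c11: {c11}.
In c5's history but not c11's: {c5} — 1 commit.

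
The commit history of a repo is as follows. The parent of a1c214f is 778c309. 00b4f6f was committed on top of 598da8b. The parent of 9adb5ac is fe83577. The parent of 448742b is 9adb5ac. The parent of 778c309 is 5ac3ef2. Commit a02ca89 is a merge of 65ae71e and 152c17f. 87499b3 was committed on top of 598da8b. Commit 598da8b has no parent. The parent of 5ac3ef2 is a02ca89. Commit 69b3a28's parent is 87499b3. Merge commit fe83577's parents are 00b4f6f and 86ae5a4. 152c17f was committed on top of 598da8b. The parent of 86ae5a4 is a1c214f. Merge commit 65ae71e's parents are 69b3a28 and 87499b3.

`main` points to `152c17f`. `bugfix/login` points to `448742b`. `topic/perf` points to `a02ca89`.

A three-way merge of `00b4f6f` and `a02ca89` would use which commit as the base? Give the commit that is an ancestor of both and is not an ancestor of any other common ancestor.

Ancestors of 00b4f6f: {00b4f6f, 598da8b}.
Ancestors of a02ca89: {152c17f, 598da8b, 65ae71e, 69b3a28, 87499b3, a02ca89}.
Common ancestors: {598da8b}.
The only common ancestor is 598da8b, so it is the merge base.

598da8b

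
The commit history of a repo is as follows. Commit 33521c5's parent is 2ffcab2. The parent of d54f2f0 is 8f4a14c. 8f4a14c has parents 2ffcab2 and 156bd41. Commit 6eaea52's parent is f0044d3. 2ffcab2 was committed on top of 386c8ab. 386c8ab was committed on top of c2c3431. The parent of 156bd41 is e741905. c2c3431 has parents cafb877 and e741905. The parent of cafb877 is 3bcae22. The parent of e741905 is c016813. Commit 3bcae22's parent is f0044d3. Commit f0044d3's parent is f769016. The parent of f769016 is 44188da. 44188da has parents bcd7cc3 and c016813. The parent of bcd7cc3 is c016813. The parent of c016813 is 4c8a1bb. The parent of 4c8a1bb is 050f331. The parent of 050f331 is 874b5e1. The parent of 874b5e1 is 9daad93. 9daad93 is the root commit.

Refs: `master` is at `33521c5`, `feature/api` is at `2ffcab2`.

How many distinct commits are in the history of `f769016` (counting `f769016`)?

Walking parent pointers from f769016: reachable set = {050f331, 44188da, 4c8a1bb, 874b5e1, 9daad93, bcd7cc3, c016813, f769016}.
That is 8 commits.

8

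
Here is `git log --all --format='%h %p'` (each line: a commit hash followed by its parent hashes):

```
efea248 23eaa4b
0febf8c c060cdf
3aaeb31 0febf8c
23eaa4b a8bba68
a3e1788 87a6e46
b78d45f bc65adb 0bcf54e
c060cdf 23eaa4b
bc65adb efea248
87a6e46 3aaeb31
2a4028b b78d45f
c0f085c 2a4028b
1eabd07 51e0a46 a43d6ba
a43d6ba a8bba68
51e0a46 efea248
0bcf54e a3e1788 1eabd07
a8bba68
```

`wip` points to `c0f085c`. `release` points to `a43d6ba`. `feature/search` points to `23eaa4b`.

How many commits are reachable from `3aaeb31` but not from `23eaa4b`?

3

Reachable from 3aaeb31: {0febf8c, 23eaa4b, 3aaeb31, a8bba68, c060cdf}.
Reachable from 23eaa4b: {23eaa4b, a8bba68}.
In 3aaeb31's history but not 23eaa4b's: {0febf8c, 3aaeb31, c060cdf} — 3 commits.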